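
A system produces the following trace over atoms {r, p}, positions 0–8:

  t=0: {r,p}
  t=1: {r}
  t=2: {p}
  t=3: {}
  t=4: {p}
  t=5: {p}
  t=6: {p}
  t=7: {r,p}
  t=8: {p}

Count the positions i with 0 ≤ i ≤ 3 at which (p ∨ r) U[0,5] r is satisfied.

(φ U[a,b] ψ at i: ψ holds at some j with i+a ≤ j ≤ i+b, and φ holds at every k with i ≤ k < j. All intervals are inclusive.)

2

Evaluate at each i in [0,3]:
  i=0: ✓ (rhs at j=0)
  i=1: ✓ (rhs at j=1)
  i=2: ✗ (lhs fails at k=3 before rhs at j=7)
  i=3: ✗ (lhs fails at k=3 before rhs at j=7)
Positions where it holds: {0, 1} → 2.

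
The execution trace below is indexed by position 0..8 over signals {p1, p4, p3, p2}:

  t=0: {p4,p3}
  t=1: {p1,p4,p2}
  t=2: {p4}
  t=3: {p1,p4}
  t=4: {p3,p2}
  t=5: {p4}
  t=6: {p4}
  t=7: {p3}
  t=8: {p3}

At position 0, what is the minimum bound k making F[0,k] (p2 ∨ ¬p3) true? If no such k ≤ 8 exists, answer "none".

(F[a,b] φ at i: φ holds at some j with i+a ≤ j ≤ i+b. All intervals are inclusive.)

Scan j = 0,1,… for (p2 ∨ ¬p3):
  j=0: fails
  j=1: holds
First hit at j=1, so smallest k = 1-0 = 1.

1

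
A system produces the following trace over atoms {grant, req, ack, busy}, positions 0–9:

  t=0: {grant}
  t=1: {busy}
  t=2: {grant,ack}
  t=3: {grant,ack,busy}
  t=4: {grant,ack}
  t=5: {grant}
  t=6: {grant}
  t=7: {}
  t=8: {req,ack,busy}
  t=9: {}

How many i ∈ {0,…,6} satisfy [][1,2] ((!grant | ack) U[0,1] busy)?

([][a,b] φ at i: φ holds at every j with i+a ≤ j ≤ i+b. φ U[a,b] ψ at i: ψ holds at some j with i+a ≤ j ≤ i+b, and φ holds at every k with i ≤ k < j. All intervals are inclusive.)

Evaluate at each i in [0,6]:
  i=0: ✓ (all of [1,2])
  i=1: ✓ (all of [2,3])
  i=2: ✗ (fails at j=4)
  i=3: ✗ (fails at j=4)
  i=4: ✗ (fails at j=5)
  i=5: ✗ (fails at j=6)
  i=6: ✓ (all of [7,8])
Positions where it holds: {0, 1, 6} → 3.

3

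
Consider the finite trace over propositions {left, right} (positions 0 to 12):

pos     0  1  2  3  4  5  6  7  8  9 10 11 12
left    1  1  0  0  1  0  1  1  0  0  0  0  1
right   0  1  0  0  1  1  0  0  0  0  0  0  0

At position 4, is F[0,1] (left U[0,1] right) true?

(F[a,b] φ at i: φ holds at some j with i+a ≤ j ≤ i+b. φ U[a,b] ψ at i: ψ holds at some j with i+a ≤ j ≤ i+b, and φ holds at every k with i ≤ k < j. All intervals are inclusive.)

Check (left U[0,1] right) at each j in [4,5]:
  j=4: holds
  j=5: holds
Found at j=4 → formula holds.

True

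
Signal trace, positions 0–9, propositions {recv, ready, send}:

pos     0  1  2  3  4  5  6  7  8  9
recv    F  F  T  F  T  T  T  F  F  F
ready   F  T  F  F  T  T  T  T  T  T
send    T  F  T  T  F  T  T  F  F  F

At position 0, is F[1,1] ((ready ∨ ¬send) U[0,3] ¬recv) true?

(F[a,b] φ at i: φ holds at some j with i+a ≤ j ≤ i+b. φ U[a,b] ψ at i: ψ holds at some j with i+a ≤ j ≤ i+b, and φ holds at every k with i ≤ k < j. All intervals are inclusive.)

Yes

Check ((ready ∨ ¬send) U[0,3] ¬recv) at each j in [1,1]:
  j=1: holds
Found at j=1 → formula holds.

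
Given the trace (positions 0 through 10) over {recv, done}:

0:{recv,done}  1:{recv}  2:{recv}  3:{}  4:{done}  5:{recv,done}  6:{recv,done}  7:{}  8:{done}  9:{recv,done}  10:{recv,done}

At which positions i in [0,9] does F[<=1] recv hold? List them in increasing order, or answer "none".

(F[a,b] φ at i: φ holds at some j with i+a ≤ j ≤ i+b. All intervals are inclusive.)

0, 1, 2, 4, 5, 6, 8, 9

Evaluate at each i in [0,9]:
  i=0: ✓ (witness j=0)
  i=1: ✓ (witness j=1)
  i=2: ✓ (witness j=2)
  i=3: ✗ (none in [3,4])
  i=4: ✓ (witness j=5)
  i=5: ✓ (witness j=5)
  i=6: ✓ (witness j=6)
  i=7: ✗ (none in [7,8])
  i=8: ✓ (witness j=9)
  i=9: ✓ (witness j=9)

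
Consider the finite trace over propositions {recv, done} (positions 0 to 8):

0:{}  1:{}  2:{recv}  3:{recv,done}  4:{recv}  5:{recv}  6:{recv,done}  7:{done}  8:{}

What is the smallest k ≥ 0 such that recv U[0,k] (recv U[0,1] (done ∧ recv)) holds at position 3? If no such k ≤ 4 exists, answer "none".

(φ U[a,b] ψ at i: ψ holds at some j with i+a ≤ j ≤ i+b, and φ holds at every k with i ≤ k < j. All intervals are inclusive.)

0

Need earliest j ≥ 3 with (recv U[0,1] (done ∧ recv)), and recv at every k in [3,j-1].
  j=3: rhs holds (empty prefix). k = 0.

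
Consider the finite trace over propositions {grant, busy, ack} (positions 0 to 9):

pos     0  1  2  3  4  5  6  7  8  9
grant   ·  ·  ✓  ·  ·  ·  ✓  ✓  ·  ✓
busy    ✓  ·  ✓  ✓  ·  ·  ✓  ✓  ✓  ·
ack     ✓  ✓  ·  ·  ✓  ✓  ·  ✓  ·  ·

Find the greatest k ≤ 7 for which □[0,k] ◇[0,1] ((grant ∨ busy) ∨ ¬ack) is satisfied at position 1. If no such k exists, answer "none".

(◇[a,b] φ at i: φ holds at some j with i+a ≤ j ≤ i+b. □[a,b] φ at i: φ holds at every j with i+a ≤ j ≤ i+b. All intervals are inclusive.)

2

◇[0,1] ((grant ∨ busy) ∨ ¬ack) must hold from j=1 onward; find where it first fails.
  j=1: holds
  j=2: holds
  j=3: holds
  j=4: fails
Holds on [1,3], so largest k = 2.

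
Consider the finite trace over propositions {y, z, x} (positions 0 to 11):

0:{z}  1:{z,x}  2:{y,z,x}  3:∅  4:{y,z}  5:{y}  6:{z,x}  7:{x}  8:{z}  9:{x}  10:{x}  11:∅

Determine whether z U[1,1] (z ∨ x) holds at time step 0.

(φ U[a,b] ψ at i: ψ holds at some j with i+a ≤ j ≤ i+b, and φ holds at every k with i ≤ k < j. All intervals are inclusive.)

Need some j in [1,1] with (z ∨ x), and z at every k in [0,j-1].
  j=1: (z ∨ x) holds; z holds at every k in [0,0] → satisfied.

Holds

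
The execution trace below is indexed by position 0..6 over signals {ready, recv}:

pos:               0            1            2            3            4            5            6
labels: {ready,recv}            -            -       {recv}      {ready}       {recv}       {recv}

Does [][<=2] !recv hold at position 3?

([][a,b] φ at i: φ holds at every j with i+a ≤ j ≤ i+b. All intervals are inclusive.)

False

Check !recv at every j in [3,5]:
  j=3: false
  j=4: true
  j=5: false
Fails at j=3 → formula fails.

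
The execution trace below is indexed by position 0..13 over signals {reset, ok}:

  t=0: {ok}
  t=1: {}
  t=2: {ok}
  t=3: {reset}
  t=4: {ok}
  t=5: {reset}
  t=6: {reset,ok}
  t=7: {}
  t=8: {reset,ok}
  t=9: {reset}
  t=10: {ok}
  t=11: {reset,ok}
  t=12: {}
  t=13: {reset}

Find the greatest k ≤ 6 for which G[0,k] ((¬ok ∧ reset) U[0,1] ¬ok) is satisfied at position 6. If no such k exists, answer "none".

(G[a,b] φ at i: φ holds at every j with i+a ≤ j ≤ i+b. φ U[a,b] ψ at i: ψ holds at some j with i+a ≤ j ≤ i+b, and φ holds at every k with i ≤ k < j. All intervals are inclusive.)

none

((¬ok ∧ reset) U[0,1] ¬ok) must hold from j=6 onward; find where it first fails.
  j=6: fails → no k works.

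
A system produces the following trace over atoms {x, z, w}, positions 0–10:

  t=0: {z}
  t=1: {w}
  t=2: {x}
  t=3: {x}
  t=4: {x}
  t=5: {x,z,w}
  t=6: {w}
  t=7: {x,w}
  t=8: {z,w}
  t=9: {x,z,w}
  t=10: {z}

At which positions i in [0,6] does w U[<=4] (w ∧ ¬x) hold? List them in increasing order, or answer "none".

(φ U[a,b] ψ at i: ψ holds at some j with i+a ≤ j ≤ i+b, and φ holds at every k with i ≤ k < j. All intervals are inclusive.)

1, 5, 6

Evaluate at each i in [0,6]:
  i=0: ✗ (lhs fails at k=0 before rhs at j=1)
  i=1: ✓ (rhs at j=1)
  i=2: ✗ (lhs fails at k=2 before rhs at j=6)
  i=3: ✗ (lhs fails at k=3 before rhs at j=6)
  i=4: ✗ (lhs fails at k=4 before rhs at j=6)
  i=5: ✓ (rhs at j=6; lhs holds on [5,5])
  i=6: ✓ (rhs at j=6)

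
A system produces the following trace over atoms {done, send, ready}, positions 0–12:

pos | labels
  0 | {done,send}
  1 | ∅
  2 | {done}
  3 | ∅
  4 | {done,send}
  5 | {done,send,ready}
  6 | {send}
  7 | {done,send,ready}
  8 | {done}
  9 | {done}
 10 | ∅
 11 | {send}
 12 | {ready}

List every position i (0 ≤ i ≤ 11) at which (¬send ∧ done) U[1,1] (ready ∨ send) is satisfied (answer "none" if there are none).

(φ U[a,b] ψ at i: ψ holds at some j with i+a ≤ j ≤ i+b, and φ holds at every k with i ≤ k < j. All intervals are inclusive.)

none

Evaluate at each i in [0,11]:
  i=0: ✗ (no rhs in [1,1])
  i=1: ✗ (no rhs in [2,2])
  i=2: ✗ (no rhs in [3,3])
  i=3: ✗ (lhs fails at k=3 before rhs at j=4)
  i=4: ✗ (lhs fails at k=4 before rhs at j=5)
  i=5: ✗ (lhs fails at k=5 before rhs at j=6)
  i=6: ✗ (lhs fails at k=6 before rhs at j=7)
  i=7: ✗ (no rhs in [8,8])
  i=8: ✗ (no rhs in [9,9])
  i=9: ✗ (no rhs in [10,10])
  i=10: ✗ (lhs fails at k=10 before rhs at j=11)
  i=11: ✗ (lhs fails at k=11 before rhs at j=12)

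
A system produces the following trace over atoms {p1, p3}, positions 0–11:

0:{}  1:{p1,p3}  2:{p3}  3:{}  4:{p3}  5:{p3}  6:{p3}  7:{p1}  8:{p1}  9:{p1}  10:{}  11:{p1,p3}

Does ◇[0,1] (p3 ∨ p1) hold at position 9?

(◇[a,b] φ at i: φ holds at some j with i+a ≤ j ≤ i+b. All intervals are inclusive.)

Yes

Check (p3 ∨ p1) at each j in [9,10]:
  j=9: true
  j=10: false
Found at j=9 → formula holds.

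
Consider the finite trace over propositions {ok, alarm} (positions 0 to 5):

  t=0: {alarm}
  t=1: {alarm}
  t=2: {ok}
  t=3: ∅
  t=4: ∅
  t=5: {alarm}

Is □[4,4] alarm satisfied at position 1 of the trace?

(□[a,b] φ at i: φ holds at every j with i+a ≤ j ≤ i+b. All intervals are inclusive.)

Yes

Check alarm at every j in [5,5]:
  j=5: true
All positions satisfy it → formula holds.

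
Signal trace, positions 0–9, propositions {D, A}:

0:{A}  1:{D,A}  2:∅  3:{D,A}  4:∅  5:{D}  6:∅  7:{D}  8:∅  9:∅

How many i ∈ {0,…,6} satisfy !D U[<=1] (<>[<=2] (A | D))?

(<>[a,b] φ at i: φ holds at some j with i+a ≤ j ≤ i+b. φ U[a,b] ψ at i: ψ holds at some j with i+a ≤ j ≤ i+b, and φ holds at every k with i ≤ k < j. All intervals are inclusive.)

Evaluate at each i in [0,6]:
  i=0: ✓ (rhs at j=0)
  i=1: ✓ (rhs at j=1)
  i=2: ✓ (rhs at j=2)
  i=3: ✓ (rhs at j=3)
  i=4: ✓ (rhs at j=4)
  i=5: ✓ (rhs at j=5)
  i=6: ✓ (rhs at j=6)
Positions where it holds: {0, 1, 2, 3, 4, 5, 6} → 7.

7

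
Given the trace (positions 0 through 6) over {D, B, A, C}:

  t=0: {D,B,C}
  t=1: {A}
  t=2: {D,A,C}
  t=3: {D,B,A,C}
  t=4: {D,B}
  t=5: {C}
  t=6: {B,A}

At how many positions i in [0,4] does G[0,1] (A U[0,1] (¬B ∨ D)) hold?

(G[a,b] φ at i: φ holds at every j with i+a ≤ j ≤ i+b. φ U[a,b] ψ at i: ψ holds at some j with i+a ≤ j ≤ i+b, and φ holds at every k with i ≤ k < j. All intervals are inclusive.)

5

Evaluate at each i in [0,4]:
  i=0: ✓ (all of [0,1])
  i=1: ✓ (all of [1,2])
  i=2: ✓ (all of [2,3])
  i=3: ✓ (all of [3,4])
  i=4: ✓ (all of [4,5])
Positions where it holds: {0, 1, 2, 3, 4} → 5.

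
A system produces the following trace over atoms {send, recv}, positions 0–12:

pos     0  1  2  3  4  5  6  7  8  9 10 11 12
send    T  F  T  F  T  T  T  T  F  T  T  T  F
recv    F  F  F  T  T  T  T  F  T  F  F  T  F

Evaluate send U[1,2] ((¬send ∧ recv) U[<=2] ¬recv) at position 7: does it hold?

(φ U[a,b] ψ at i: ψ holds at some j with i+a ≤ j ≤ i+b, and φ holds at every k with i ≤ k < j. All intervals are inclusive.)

Need some j in [8,9] with ((¬send ∧ recv) U[<=2] ¬recv), and send at every k in [7,j-1].
  j=8: ((¬send ∧ recv) U[<=2] ¬recv) holds; send holds at every k in [7,7] → satisfied.

Holds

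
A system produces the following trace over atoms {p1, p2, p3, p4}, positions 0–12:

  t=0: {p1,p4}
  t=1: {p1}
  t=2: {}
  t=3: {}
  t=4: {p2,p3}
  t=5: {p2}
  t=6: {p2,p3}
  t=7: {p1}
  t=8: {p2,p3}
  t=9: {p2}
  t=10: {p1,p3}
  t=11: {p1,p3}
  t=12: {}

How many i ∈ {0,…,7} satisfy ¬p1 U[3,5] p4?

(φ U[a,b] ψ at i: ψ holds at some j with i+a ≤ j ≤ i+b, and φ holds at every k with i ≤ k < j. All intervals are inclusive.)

Evaluate at each i in [0,7]:
  i=0: ✗ (no rhs in [3,5])
  i=1: ✗ (no rhs in [4,6])
  i=2: ✗ (no rhs in [5,7])
  i=3: ✗ (no rhs in [6,8])
  i=4: ✗ (no rhs in [7,9])
  i=5: ✗ (no rhs in [8,10])
  i=6: ✗ (no rhs in [9,11])
  i=7: ✗ (no rhs in [10,12])
Positions where it holds: {} → 0.

0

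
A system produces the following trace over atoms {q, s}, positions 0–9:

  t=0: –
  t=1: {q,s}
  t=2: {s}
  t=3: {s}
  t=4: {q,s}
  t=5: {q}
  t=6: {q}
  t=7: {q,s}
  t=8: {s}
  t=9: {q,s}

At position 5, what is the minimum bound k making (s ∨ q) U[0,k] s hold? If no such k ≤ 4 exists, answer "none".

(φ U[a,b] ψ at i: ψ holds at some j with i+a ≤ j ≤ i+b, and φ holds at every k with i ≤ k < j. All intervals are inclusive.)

2

Need earliest j ≥ 5 with s, and (s ∨ q) at every k in [5,j-1].
  j=5: rhs fails.
  j=6: rhs fails.
  j=7: rhs holds; lhs holds on [5,6]. k = 2.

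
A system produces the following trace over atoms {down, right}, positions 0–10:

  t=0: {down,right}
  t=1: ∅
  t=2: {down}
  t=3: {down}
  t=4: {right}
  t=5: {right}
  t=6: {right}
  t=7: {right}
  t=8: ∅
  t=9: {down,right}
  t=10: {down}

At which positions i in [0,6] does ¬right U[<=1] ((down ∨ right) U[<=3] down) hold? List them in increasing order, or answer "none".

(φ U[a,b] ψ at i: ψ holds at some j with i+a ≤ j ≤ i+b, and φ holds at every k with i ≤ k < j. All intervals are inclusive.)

Evaluate at each i in [0,6]:
  i=0: ✓ (rhs at j=0)
  i=1: ✓ (rhs at j=2; lhs holds on [1,1])
  i=2: ✓ (rhs at j=2)
  i=3: ✓ (rhs at j=3)
  i=4: ✗ (no rhs in [4,5])
  i=5: ✗ (no rhs in [5,6])
  i=6: ✗ (no rhs in [6,7])

0, 1, 2, 3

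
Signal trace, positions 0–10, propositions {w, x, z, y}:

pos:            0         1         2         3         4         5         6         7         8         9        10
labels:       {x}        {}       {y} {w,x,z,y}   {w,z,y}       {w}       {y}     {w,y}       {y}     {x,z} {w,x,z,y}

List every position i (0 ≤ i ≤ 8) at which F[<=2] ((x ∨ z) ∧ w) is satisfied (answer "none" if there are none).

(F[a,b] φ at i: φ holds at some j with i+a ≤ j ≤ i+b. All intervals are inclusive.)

1, 2, 3, 4, 8

Evaluate at each i in [0,8]:
  i=0: ✗ (none in [0,2])
  i=1: ✓ (witness j=3)
  i=2: ✓ (witness j=3)
  i=3: ✓ (witness j=3)
  i=4: ✓ (witness j=4)
  i=5: ✗ (none in [5,7])
  i=6: ✗ (none in [6,8])
  i=7: ✗ (none in [7,9])
  i=8: ✓ (witness j=10)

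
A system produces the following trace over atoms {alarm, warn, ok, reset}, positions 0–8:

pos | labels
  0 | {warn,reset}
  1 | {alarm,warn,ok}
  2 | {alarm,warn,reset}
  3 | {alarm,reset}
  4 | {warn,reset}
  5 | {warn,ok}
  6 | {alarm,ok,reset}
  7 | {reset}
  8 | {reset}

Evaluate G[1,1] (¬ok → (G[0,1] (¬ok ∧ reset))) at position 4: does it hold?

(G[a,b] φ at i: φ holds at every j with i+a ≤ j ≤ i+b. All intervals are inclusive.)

Check (¬ok → (G[0,1] (¬ok ∧ reset))) at every j in [5,5]:
  j=5: antecedent false → ✓
All positions satisfy it → formula holds.

True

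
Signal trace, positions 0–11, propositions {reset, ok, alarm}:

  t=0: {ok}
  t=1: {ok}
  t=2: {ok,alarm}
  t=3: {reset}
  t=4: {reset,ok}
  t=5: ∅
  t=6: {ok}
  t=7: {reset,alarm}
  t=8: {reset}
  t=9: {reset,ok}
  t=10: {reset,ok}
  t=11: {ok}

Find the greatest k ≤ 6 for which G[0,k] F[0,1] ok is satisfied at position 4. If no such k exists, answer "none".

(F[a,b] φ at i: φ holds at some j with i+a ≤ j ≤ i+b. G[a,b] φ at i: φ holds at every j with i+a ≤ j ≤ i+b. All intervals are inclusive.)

F[0,1] ok must hold from j=4 onward; find where it first fails.
  j=4: holds
  j=5: holds
  j=6: holds
  j=7: fails
Holds on [4,6], so largest k = 2.

2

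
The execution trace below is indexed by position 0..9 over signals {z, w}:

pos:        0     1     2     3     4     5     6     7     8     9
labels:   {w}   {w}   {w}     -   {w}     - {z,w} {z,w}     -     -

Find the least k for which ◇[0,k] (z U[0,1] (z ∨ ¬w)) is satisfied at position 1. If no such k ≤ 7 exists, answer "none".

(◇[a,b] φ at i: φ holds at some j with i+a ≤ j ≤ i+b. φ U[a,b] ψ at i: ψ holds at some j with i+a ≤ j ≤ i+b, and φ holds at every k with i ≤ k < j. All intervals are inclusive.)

2

Scan j = 1,2,… for (z U[0,1] (z ∨ ¬w)):
  j=1: fails
  j=2: fails
  j=3: holds
First hit at j=3, so smallest k = 3-1 = 2.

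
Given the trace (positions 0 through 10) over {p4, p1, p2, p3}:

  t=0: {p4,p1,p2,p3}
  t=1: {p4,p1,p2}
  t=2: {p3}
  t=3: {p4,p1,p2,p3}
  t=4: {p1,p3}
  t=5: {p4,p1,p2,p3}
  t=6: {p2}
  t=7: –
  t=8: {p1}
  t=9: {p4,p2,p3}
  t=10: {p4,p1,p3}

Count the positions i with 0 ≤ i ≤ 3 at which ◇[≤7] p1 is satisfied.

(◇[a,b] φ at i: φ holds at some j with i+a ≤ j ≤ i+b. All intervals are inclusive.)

4

Evaluate at each i in [0,3]:
  i=0: ✓ (witness j=0)
  i=1: ✓ (witness j=1)
  i=2: ✓ (witness j=3)
  i=3: ✓ (witness j=3)
Positions where it holds: {0, 1, 2, 3} → 4.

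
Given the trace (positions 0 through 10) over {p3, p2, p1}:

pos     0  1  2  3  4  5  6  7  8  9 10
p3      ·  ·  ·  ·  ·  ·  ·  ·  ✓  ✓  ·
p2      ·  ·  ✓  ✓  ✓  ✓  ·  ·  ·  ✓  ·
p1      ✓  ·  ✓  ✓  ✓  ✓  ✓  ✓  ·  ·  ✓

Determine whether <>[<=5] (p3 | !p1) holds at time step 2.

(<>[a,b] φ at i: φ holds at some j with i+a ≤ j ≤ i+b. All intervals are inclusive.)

Check (p3 | !p1) at each j in [2,7]:
  j=2: false
  j=3: false
  j=4: false
  j=5: false
  j=6: false
  j=7: false
No position in the window satisfies it → formula fails.

Does not hold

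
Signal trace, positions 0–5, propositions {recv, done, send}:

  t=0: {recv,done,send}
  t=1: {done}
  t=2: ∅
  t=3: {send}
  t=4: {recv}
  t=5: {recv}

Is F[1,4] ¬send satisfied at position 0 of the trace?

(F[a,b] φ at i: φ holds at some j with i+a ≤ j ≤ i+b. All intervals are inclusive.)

Check ¬send at each j in [1,4]:
  j=1: true
  j=2: true
  j=3: false
  j=4: true
Found at j=1 → formula holds.

Holds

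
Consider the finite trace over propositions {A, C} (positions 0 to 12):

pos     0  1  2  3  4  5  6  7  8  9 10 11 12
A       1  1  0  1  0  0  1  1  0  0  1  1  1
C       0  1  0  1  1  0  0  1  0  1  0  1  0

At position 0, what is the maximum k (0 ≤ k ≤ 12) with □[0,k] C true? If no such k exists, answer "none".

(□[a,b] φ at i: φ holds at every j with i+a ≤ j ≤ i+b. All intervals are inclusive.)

none

C must hold from j=0 onward; find where it first fails.
  j=0: fails → no k works.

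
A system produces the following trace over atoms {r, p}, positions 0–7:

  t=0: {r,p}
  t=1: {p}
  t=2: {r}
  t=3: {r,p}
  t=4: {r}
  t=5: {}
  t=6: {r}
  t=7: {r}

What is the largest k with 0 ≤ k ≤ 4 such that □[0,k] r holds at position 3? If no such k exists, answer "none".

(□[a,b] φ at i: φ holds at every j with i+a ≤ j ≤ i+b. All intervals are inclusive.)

1

r must hold from j=3 onward; find where it first fails.
  j=3: holds
  j=4: holds
  j=5: fails
Holds on [3,4], so largest k = 1.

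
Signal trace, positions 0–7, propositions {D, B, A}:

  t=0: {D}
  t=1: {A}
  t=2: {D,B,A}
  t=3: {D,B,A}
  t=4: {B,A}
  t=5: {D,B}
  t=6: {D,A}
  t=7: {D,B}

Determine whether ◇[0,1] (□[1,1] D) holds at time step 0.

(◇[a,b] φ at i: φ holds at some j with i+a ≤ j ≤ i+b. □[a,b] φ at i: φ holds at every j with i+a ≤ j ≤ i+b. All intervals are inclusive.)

Check □[1,1] D at each j in [0,1]:
  j=0: fails at 1
  j=1: holds on [2,2]
Found at j=1 → formula holds.

True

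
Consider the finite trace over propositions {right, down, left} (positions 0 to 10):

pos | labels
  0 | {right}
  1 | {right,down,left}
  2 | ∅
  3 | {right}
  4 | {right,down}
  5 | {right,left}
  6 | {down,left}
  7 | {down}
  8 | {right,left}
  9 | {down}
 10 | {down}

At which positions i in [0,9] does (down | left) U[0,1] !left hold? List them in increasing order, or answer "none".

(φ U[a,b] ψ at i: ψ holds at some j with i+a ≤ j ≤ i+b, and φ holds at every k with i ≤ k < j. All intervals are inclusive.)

0, 1, 2, 3, 4, 6, 7, 8, 9

Evaluate at each i in [0,9]:
  i=0: ✓ (rhs at j=0)
  i=1: ✓ (rhs at j=2; lhs holds on [1,1])
  i=2: ✓ (rhs at j=2)
  i=3: ✓ (rhs at j=3)
  i=4: ✓ (rhs at j=4)
  i=5: ✗ (no rhs in [5,6])
  i=6: ✓ (rhs at j=7; lhs holds on [6,6])
  i=7: ✓ (rhs at j=7)
  i=8: ✓ (rhs at j=9; lhs holds on [8,8])
  i=9: ✓ (rhs at j=9)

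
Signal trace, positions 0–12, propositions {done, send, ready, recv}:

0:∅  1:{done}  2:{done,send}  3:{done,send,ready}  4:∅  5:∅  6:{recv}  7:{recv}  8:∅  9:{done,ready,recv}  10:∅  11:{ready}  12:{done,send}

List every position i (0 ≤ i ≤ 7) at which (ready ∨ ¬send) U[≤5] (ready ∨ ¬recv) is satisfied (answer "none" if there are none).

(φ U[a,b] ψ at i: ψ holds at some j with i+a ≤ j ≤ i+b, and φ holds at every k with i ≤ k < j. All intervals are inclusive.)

0, 1, 2, 3, 4, 5, 6, 7

Evaluate at each i in [0,7]:
  i=0: ✓ (rhs at j=0)
  i=1: ✓ (rhs at j=1)
  i=2: ✓ (rhs at j=2)
  i=3: ✓ (rhs at j=3)
  i=4: ✓ (rhs at j=4)
  i=5: ✓ (rhs at j=5)
  i=6: ✓ (rhs at j=8; lhs holds on [6,7])
  i=7: ✓ (rhs at j=8; lhs holds on [7,7])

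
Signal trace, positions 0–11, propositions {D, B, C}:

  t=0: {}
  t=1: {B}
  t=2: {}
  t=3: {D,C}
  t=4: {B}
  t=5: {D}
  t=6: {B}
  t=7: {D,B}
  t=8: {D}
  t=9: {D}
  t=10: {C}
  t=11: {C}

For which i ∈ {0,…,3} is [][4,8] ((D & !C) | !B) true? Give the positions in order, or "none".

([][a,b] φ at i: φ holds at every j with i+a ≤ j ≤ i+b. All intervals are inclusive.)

3

Evaluate at each i in [0,3]:
  i=0: ✗ (fails at j=4)
  i=1: ✗ (fails at j=6)
  i=2: ✗ (fails at j=6)
  i=3: ✓ (all of [7,11])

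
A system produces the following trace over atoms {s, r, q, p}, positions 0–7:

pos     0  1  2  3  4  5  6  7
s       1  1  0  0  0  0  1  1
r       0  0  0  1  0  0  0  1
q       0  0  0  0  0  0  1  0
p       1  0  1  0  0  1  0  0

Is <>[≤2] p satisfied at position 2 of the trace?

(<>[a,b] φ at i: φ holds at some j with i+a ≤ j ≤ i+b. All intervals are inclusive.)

True

Check p at each j in [2,4]:
  j=2: true
  j=3: false
  j=4: false
Found at j=2 → formula holds.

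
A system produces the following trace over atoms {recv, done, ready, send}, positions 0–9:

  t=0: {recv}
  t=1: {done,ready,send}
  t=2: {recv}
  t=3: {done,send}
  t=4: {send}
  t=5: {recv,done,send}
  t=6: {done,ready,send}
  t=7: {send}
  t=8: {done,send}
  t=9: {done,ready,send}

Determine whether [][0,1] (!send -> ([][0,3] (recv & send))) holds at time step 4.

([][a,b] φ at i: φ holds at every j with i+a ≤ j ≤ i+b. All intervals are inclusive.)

Yes

Check (!send -> ([][0,3] (recv & send))) at every j in [4,5]:
  j=4: antecedent false → ✓
  j=5: antecedent false → ✓
All positions satisfy it → formula holds.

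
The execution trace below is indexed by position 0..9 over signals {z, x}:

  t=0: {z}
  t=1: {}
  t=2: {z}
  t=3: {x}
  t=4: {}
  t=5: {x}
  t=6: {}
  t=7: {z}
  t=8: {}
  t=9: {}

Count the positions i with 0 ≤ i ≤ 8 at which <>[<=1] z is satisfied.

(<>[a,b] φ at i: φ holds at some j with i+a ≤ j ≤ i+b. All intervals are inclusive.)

5

Evaluate at each i in [0,8]:
  i=0: ✓ (witness j=0)
  i=1: ✓ (witness j=2)
  i=2: ✓ (witness j=2)
  i=3: ✗ (none in [3,4])
  i=4: ✗ (none in [4,5])
  i=5: ✗ (none in [5,6])
  i=6: ✓ (witness j=7)
  i=7: ✓ (witness j=7)
  i=8: ✗ (none in [8,9])
Positions where it holds: {0, 1, 2, 6, 7} → 5.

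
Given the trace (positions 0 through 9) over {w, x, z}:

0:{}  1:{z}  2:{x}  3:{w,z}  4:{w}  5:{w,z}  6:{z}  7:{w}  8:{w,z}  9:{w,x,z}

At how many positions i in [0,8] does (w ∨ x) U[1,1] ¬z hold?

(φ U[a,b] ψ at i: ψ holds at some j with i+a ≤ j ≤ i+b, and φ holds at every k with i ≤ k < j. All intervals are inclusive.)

1

Evaluate at each i in [0,8]:
  i=0: ✗ (no rhs in [1,1])
  i=1: ✗ (lhs fails at k=1 before rhs at j=2)
  i=2: ✗ (no rhs in [3,3])
  i=3: ✓ (rhs at j=4; lhs holds on [3,3])
  i=4: ✗ (no rhs in [5,5])
  i=5: ✗ (no rhs in [6,6])
  i=6: ✗ (lhs fails at k=6 before rhs at j=7)
  i=7: ✗ (no rhs in [8,8])
  i=8: ✗ (no rhs in [9,9])
Positions where it holds: {3} → 1.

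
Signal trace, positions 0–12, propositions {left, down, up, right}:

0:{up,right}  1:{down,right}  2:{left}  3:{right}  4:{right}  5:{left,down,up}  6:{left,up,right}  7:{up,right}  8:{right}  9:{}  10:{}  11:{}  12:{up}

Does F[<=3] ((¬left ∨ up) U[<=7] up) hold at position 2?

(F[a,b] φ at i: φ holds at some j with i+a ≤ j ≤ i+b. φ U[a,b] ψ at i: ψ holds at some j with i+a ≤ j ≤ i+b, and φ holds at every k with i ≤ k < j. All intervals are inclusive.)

True

Check ((¬left ∨ up) U[<=7] up) at each j in [2,5]:
  j=2: fails
  j=3: holds
  j=4: holds
  j=5: holds
Found at j=3 → formula holds.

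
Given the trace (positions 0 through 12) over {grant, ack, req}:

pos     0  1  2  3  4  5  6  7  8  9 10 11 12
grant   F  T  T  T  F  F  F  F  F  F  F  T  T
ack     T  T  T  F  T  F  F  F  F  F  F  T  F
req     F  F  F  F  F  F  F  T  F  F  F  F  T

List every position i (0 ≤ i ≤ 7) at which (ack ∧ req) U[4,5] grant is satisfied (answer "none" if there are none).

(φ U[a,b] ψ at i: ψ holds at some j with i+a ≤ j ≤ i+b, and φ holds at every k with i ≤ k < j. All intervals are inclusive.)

Evaluate at each i in [0,7]:
  i=0: ✗ (no rhs in [4,5])
  i=1: ✗ (no rhs in [5,6])
  i=2: ✗ (no rhs in [6,7])
  i=3: ✗ (no rhs in [7,8])
  i=4: ✗ (no rhs in [8,9])
  i=5: ✗ (no rhs in [9,10])
  i=6: ✗ (lhs fails at k=6 before rhs at j=11)
  i=7: ✗ (lhs fails at k=7 before rhs at j=11)

none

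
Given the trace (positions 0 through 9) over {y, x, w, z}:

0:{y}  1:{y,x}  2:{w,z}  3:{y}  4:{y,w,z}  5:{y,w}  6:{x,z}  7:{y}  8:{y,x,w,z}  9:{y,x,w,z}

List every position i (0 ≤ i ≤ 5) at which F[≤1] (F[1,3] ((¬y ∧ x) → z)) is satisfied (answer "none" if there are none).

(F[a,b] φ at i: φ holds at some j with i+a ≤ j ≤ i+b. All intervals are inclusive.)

Evaluate at each i in [0,5]:
  i=0: ✓ (witness j=0)
  i=1: ✓ (witness j=1)
  i=2: ✓ (witness j=2)
  i=3: ✓ (witness j=3)
  i=4: ✓ (witness j=4)
  i=5: ✓ (witness j=5)

0, 1, 2, 3, 4, 5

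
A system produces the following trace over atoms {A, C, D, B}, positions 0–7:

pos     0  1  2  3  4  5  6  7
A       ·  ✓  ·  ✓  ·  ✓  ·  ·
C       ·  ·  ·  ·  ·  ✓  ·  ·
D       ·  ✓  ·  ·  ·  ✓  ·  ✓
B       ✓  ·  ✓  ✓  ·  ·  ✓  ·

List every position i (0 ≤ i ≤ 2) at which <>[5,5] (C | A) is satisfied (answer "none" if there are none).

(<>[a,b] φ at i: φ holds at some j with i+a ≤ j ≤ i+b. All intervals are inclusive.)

0

Evaluate at each i in [0,2]:
  i=0: ✓ (witness j=5)
  i=1: ✗ (none in [6,6])
  i=2: ✗ (none in [7,7])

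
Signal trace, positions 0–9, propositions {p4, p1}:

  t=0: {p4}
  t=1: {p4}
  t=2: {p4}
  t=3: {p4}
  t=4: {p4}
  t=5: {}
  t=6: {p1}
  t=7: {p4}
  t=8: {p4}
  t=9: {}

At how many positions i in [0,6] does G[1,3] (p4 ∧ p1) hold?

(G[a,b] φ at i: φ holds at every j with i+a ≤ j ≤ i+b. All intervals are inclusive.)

Evaluate at each i in [0,6]:
  i=0: ✗ (fails at j=1)
  i=1: ✗ (fails at j=2)
  i=2: ✗ (fails at j=3)
  i=3: ✗ (fails at j=4)
  i=4: ✗ (fails at j=5)
  i=5: ✗ (fails at j=6)
  i=6: ✗ (fails at j=7)
Positions where it holds: {} → 0.

0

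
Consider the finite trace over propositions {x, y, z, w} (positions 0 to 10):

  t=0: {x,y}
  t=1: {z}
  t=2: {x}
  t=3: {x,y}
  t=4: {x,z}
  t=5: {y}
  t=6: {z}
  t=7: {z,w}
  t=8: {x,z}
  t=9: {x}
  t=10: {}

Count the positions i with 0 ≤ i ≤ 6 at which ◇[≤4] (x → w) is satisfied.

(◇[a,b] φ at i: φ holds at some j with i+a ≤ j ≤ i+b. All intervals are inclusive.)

7

Evaluate at each i in [0,6]:
  i=0: ✓ (witness j=1)
  i=1: ✓ (witness j=1)
  i=2: ✓ (witness j=5)
  i=3: ✓ (witness j=5)
  i=4: ✓ (witness j=5)
  i=5: ✓ (witness j=5)
  i=6: ✓ (witness j=6)
Positions where it holds: {0, 1, 2, 3, 4, 5, 6} → 7.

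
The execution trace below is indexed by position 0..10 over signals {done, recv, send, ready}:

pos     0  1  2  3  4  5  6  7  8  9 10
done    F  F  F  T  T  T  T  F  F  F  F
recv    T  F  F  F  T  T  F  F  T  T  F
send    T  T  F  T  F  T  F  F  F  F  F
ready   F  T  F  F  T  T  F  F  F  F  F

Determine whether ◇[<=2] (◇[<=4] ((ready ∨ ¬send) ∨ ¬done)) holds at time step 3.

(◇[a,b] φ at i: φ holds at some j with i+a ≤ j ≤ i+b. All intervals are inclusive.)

Check ◇[<=4] ((ready ∨ ¬send) ∨ ¬done) at each j in [3,5]:
  j=3: holds (witness at 4)
  j=4: holds (witness at 4)
  j=5: holds (witness at 5)
Found at j=3 → formula holds.

Holds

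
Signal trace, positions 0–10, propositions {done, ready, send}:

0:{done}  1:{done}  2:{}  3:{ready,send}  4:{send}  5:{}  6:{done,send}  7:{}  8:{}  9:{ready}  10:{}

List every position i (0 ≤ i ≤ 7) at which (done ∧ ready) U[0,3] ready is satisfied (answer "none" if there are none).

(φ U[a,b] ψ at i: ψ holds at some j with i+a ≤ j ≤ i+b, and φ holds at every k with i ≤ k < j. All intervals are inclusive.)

Evaluate at each i in [0,7]:
  i=0: ✗ (lhs fails at k=0 before rhs at j=3)
  i=1: ✗ (lhs fails at k=1 before rhs at j=3)
  i=2: ✗ (lhs fails at k=2 before rhs at j=3)
  i=3: ✓ (rhs at j=3)
  i=4: ✗ (no rhs in [4,7])
  i=5: ✗ (no rhs in [5,8])
  i=6: ✗ (lhs fails at k=6 before rhs at j=9)
  i=7: ✗ (lhs fails at k=7 before rhs at j=9)

3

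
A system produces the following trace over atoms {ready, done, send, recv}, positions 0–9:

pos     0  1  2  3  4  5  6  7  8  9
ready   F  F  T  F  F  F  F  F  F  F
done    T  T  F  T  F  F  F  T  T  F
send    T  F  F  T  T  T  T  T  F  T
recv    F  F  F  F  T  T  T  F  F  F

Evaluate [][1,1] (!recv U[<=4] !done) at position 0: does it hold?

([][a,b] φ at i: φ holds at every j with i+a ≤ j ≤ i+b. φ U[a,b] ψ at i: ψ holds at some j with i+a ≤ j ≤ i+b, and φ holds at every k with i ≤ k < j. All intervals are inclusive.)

Holds

Check (!recv U[<=4] !done) at every j in [1,1]:
  j=1: holds
All positions satisfy it → formula holds.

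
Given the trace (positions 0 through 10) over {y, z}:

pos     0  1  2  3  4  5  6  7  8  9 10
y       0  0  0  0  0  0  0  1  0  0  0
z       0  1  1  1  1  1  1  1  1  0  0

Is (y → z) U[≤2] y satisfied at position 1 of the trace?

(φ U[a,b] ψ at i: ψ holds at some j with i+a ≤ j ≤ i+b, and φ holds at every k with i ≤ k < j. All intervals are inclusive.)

Need some j in [1,3] with y, and (y → z) at every k in [1,j-1].
  j=1: y false.
  j=2: y false.
  j=3: y false.
No j in the window works → until fails.

False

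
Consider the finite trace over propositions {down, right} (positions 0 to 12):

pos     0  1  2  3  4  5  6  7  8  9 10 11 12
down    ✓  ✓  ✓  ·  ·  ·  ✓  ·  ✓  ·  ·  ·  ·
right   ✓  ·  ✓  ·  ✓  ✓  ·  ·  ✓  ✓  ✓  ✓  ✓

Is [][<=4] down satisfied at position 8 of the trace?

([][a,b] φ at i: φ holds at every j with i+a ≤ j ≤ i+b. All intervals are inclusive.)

Check down at every j in [8,12]:
  j=8: true
  j=9: false
  j=10: false
  j=11: false
  j=12: false
Fails at j=9 → formula fails.

False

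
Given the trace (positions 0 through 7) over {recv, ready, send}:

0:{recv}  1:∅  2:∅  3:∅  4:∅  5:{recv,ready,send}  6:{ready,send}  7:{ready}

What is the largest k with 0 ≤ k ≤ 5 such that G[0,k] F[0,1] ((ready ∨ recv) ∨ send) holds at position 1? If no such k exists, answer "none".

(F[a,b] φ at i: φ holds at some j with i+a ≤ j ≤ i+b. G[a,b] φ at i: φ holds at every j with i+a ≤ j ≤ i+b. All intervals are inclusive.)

none

F[0,1] ((ready ∨ recv) ∨ send) must hold from j=1 onward; find where it first fails.
  j=1: fails → no k works.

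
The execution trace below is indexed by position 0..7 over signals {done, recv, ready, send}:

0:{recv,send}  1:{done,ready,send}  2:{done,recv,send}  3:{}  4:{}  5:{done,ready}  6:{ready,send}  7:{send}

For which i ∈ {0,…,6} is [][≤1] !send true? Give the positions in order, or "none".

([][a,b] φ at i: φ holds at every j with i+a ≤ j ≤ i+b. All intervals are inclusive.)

Evaluate at each i in [0,6]:
  i=0: ✗ (fails at j=0)
  i=1: ✗ (fails at j=1)
  i=2: ✗ (fails at j=2)
  i=3: ✓ (all of [3,4])
  i=4: ✓ (all of [4,5])
  i=5: ✗ (fails at j=6)
  i=6: ✗ (fails at j=6)

3, 4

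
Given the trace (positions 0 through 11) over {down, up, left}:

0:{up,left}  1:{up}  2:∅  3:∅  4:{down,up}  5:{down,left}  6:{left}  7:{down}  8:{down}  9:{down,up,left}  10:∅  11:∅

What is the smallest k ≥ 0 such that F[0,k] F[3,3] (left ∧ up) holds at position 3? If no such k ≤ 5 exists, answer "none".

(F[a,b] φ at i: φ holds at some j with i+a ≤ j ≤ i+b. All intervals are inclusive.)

Scan j = 3,4,… for F[3,3] (left ∧ up):
  j=3: fails
  j=4: fails
  j=5: fails
  j=6: holds
First hit at j=6, so smallest k = 6-3 = 3.

3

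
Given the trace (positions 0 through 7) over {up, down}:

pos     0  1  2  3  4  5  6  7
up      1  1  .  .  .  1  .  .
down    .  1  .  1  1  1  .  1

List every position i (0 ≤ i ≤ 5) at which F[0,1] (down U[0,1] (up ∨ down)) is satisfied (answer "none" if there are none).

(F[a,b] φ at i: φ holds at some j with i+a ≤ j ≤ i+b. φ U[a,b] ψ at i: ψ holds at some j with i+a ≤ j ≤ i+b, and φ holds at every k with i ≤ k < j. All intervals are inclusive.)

Evaluate at each i in [0,5]:
  i=0: ✓ (witness j=0)
  i=1: ✓ (witness j=1)
  i=2: ✓ (witness j=3)
  i=3: ✓ (witness j=3)
  i=4: ✓ (witness j=4)
  i=5: ✓ (witness j=5)

0, 1, 2, 3, 4, 5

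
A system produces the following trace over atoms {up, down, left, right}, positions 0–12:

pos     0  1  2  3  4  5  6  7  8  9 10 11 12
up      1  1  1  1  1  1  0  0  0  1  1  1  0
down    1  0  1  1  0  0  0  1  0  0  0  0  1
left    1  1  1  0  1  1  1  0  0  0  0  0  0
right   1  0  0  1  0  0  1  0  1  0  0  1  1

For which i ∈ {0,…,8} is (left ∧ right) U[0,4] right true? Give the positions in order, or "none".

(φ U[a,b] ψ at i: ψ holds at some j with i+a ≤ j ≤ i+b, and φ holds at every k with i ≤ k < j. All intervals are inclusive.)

0, 3, 6, 8

Evaluate at each i in [0,8]:
  i=0: ✓ (rhs at j=0)
  i=1: ✗ (lhs fails at k=1 before rhs at j=3)
  i=2: ✗ (lhs fails at k=2 before rhs at j=3)
  i=3: ✓ (rhs at j=3)
  i=4: ✗ (lhs fails at k=4 before rhs at j=6)
  i=5: ✗ (lhs fails at k=5 before rhs at j=6)
  i=6: ✓ (rhs at j=6)
  i=7: ✗ (lhs fails at k=7 before rhs at j=8)
  i=8: ✓ (rhs at j=8)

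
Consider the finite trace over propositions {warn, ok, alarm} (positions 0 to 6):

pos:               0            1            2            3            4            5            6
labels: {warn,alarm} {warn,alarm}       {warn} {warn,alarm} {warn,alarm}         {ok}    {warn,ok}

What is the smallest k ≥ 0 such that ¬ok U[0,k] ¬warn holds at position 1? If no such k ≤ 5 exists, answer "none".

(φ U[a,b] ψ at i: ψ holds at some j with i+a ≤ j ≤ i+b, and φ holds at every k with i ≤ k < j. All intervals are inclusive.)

Need earliest j ≥ 1 with ¬warn, and ¬ok at every k in [1,j-1].
  j=1: rhs fails.
  j=2: rhs fails.
  j=3: rhs fails.
  j=4: rhs fails.
  j=5: rhs holds; lhs holds on [1,4]. k = 4.

4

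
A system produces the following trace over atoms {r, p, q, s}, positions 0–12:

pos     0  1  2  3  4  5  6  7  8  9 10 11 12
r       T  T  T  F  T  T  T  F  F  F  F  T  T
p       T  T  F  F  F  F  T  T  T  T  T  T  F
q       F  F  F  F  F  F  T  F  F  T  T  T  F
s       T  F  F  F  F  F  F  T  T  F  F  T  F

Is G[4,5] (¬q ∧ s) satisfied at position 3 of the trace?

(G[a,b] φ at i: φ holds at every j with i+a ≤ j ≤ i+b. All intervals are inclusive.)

Check (¬q ∧ s) at every j in [7,8]:
  j=7: true
  j=8: true
All positions satisfy it → formula holds.

Yes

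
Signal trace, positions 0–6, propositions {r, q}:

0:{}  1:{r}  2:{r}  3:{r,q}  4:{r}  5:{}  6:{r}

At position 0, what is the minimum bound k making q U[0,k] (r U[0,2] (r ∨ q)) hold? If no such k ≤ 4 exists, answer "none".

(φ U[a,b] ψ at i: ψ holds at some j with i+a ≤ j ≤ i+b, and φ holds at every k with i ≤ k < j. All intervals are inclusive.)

Need earliest j ≥ 0 with (r U[0,2] (r ∨ q)), and q at every k in [0,j-1].
  j=0: rhs fails.
  j=1: rhs holds but lhs fails at k=0.
  j=2: rhs holds but lhs fails at k=0.
  j=3: rhs holds but lhs fails at k=0.
  j=4: rhs holds but lhs fails at k=0.
No witness within the range → none.

none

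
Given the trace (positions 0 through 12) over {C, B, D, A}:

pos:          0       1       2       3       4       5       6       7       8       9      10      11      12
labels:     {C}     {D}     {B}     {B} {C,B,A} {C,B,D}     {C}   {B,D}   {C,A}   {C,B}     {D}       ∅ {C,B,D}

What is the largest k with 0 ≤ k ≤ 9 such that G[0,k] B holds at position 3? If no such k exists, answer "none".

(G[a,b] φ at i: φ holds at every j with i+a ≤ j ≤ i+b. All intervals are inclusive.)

2

B must hold from j=3 onward; find where it first fails.
  j=3: holds
  j=4: holds
  j=5: holds
  j=6: fails
Holds on [3,5], so largest k = 2.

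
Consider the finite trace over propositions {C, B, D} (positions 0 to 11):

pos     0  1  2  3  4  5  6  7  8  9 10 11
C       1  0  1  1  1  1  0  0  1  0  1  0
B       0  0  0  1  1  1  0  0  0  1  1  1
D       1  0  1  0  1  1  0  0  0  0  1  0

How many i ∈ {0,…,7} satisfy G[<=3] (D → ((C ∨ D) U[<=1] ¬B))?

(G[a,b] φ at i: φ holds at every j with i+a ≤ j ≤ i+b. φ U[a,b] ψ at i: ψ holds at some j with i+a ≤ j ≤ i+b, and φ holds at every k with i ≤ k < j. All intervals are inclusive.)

3

Evaluate at each i in [0,7]:
  i=0: ✓ (all of [0,3])
  i=1: ✗ (fails at j=4)
  i=2: ✗ (fails at j=4)
  i=3: ✗ (fails at j=4)
  i=4: ✗ (fails at j=4)
  i=5: ✓ (all of [5,8])
  i=6: ✓ (all of [6,9])
  i=7: ✗ (fails at j=10)
Positions where it holds: {0, 5, 6} → 3.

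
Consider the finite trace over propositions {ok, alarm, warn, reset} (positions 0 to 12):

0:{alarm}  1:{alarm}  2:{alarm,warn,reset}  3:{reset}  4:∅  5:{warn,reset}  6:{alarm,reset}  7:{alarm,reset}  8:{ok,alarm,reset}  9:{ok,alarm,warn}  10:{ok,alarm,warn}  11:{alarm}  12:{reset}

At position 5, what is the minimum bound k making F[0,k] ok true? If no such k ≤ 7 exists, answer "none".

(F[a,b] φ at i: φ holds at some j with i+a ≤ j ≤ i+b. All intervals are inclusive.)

3

Scan j = 5,6,… for ok:
  j=5: fails
  j=6: fails
  j=7: fails
  j=8: holds
First hit at j=8, so smallest k = 8-5 = 3.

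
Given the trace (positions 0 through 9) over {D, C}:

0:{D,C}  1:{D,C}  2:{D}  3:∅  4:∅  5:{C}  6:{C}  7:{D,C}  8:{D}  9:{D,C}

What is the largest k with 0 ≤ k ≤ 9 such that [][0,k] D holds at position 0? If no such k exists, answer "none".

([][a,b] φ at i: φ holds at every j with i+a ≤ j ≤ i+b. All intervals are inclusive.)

2

D must hold from j=0 onward; find where it first fails.
  j=0: holds
  j=1: holds
  j=2: holds
  j=3: fails
Holds on [0,2], so largest k = 2.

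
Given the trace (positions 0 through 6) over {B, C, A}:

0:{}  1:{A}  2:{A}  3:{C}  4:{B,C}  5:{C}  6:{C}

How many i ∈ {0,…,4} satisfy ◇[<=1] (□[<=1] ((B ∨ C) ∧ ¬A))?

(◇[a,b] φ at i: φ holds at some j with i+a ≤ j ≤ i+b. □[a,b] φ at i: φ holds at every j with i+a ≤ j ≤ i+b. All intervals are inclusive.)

3

Evaluate at each i in [0,4]:
  i=0: ✗ (none in [0,1])
  i=1: ✗ (none in [1,2])
  i=2: ✓ (witness j=3)
  i=3: ✓ (witness j=3)
  i=4: ✓ (witness j=4)
Positions where it holds: {2, 3, 4} → 3.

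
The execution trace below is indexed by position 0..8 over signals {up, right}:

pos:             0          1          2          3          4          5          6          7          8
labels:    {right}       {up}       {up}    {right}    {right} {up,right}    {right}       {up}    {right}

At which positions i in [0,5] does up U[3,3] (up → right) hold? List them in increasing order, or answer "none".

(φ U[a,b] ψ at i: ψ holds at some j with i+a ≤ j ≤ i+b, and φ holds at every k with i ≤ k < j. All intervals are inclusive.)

Evaluate at each i in [0,5]:
  i=0: ✗ (lhs fails at k=0 before rhs at j=3)
  i=1: ✗ (lhs fails at k=3 before rhs at j=4)
  i=2: ✗ (lhs fails at k=3 before rhs at j=5)
  i=3: ✗ (lhs fails at k=3 before rhs at j=6)
  i=4: ✗ (no rhs in [7,7])
  i=5: ✗ (lhs fails at k=6 before rhs at j=8)

none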